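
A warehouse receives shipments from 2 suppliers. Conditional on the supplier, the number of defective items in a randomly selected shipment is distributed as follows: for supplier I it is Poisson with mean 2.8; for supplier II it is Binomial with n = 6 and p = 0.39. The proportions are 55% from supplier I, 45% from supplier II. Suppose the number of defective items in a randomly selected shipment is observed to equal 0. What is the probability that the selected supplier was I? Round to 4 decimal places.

Likelihoods P(X=0 | ·): I: 0.0608101; II: 0.0515204.
Posterior ∝ prior × likelihood. Numerator for I: 0.55·0.0608101 = 0.0334455.
Normalizing constant: 0.55·0.0608101 + 0.45·0.0515204 = 0.0566297.
P(I | observation) = 0.0334455 / 0.0566297 = 0.590601.

0.5906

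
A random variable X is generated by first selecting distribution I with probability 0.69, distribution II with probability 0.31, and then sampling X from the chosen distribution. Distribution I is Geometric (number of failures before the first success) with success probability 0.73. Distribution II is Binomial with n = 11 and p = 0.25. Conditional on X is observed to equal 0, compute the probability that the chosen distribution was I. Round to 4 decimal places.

0.9747

Likelihoods P(X=0 | ·): I: 0.73; II: 0.0422351.
Posterior ∝ prior × likelihood. Numerator for I: 0.69·0.73 = 0.5037.
Normalizing constant: 0.69·0.73 + 0.31·0.0422351 = 0.516793.
P(I | observation) = 0.5037 / 0.516793 = 0.974665.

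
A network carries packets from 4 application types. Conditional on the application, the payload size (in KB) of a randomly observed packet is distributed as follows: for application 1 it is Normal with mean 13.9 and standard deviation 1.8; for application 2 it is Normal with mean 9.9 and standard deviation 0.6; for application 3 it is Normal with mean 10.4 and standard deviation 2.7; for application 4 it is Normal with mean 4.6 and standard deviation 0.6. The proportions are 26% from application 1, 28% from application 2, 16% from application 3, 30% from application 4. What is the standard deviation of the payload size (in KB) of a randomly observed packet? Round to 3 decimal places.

Per component, 1: μ=13.9, E[X²]=196.45; 2: μ=9.9, E[X²]=98.37; 3: μ=10.4, E[X²]=115.45; 4: μ=4.6, E[X²]=21.52.
E[X] = 0.26·13.9 + 0.28·9.9 + 0.16·10.4 + 0.3·4.6 = 9.43.
E[X²] = 0.26·196.45 + 0.28·98.37 + 0.16·115.45 + 0.3·21.52 = 103.549.
Var(X) = E[X²] − (E[X])² = 103.549 − 88.9249 = 14.6237.
SD(X) = √14.6237 = 3.82409.

3.824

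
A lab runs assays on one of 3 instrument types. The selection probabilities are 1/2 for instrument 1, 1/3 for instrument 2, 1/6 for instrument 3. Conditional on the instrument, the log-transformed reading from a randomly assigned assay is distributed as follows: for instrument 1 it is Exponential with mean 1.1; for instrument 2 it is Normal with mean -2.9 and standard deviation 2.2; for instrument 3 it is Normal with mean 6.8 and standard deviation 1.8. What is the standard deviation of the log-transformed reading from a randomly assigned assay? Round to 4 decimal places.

Per component, 1: μ=1.1, E[X²]=2.42; 2: μ=-2.9, E[X²]=13.25; 3: μ=6.8, E[X²]=49.48.
E[X] = 0.5·1.1 + 0.333333·-2.9 + 0.166667·6.8 = 0.716667.
E[X²] = 0.5·2.42 + 0.333333·13.25 + 0.166667·49.48 = 13.8733.
Var(X) = E[X²] − (E[X])² = 13.8733 − 0.513611 = 13.3597.
SD(X) = √13.3597 = 3.6551.

3.6551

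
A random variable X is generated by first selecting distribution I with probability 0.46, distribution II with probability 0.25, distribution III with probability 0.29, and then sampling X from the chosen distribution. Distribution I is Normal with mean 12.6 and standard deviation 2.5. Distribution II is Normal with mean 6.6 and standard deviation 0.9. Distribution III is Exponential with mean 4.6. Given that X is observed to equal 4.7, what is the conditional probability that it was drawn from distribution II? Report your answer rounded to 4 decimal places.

0.3398

Likelihoods f(4.7 | ·): I: 0.00108299; II: 0.0477406; III: 0.078254.
Posterior ∝ prior × likelihood. Numerator for II: 0.25·0.0477406 = 0.0119352.
Normalizing constant: 0.46·0.00108299 + 0.25·0.0477406 + 0.29·0.078254 = 0.035127.
P(II | observation) = 0.0119352 / 0.035127 = 0.339772.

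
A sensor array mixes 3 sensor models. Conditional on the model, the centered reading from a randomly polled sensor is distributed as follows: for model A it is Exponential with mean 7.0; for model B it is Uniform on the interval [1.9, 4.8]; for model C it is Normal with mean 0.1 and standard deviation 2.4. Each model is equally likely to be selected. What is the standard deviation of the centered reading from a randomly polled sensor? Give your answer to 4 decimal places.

5.1411

Per component, A: μ=7, E[X²]=98; B: μ=3.35, E[X²]=11.9233; C: μ=0.1, E[X²]=5.77.
E[X] = 0.333333·7 + 0.333333·3.35 + 0.333333·0.1 = 3.48333.
E[X²] = 0.333333·98 + 0.333333·11.9233 + 0.333333·5.77 = 38.5644.
Var(X) = E[X²] − (E[X])² = 38.5644 − 12.1336 = 26.4308.
SD(X) = √26.4308 = 5.14109.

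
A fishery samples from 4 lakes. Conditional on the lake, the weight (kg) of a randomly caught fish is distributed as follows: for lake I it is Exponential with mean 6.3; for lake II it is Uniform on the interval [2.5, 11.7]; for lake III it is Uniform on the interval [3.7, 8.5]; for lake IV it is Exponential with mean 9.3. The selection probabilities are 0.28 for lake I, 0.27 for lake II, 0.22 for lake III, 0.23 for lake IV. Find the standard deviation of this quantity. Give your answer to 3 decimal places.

5.903

Per component, I: μ=6.3, E[X²]=79.38; II: μ=7.1, E[X²]=57.4633; III: μ=6.1, E[X²]=39.13; IV: μ=9.3, E[X²]=172.98.
E[X] = 0.28·6.3 + 0.27·7.1 + 0.22·6.1 + 0.23·9.3 = 7.162.
E[X²] = 0.28·79.38 + 0.27·57.4633 + 0.22·39.13 + 0.23·172.98 = 86.1355.
Var(X) = E[X²] − (E[X])² = 86.1355 − 51.2942 = 34.8413.
SD(X) = √34.8413 = 5.90265.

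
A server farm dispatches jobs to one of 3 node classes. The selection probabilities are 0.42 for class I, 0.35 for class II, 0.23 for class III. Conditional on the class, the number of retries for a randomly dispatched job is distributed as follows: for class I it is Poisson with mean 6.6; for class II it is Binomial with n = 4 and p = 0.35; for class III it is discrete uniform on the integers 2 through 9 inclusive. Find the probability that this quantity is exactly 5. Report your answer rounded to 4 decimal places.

0.0884

Conditional on each class, P(X = 5): I: 0.141969; II: 0; III: 0.125.
By total probability, P(X = 5) = 0.42·0.141969 + 0.35·0 + 0.23·0.125 = 0.0883772.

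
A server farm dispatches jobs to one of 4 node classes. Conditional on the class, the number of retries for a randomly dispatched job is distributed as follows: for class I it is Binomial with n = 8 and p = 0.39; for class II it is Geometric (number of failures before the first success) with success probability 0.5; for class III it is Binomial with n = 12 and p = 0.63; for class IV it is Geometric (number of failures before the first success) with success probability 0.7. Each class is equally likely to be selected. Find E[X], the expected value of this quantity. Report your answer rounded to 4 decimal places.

3.0271

Component means — I: 3.12; II: 1; III: 7.56; IV: 0.428571.
E[X] = 0.25·3.12 + 0.25·1 + 0.25·7.56 + 0.25·0.428571 = 3.02714.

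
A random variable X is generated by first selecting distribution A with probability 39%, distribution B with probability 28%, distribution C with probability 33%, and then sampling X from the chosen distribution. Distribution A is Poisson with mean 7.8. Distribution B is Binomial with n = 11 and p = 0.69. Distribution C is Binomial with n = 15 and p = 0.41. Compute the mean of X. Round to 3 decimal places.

7.197

Component means — A: 7.8; B: 7.59; C: 6.15.
E[X] = 0.39·7.8 + 0.28·7.59 + 0.33·6.15 = 7.1967.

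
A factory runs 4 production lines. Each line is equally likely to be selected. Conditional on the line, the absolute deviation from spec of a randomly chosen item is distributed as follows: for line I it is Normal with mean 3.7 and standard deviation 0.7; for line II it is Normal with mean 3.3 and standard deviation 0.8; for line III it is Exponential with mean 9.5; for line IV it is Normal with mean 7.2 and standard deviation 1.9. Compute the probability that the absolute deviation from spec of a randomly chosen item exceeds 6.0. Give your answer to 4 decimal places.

0.3172

Conditional on each line, P(X > 6.0): I: 0.000508621; II: 0.000369078; III: 0.531752; IV: 0.736169.
By total probability, P(X > 6.0) = 0.25·0.000508621 + 0.25·0.000369078 + 0.25·0.531752 + 0.25·0.736169 = 0.3172.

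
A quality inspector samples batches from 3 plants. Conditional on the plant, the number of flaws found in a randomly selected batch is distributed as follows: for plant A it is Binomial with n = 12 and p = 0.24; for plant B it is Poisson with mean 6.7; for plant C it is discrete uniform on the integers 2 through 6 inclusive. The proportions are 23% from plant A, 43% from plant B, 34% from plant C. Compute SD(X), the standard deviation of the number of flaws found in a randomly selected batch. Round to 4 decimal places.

2.5829

Per component, A: μ=2.88, E[X²]=10.4832; B: μ=6.7, E[X²]=51.59; C: μ=4, E[X²]=18.
E[X] = 0.23·2.88 + 0.43·6.7 + 0.34·4 = 4.9034.
E[X²] = 0.23·10.4832 + 0.43·51.59 + 0.34·18 = 30.7148.
Var(X) = E[X²] − (E[X])² = 30.7148 − 24.0433 = 6.6715.
SD(X) = √6.6715 = 2.58293.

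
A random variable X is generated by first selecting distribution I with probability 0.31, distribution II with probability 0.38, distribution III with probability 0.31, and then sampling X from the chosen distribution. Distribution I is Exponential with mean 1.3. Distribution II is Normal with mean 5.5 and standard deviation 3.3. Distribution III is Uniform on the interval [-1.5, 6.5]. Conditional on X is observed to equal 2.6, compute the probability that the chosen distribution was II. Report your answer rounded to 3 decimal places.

0.305

Likelihoods f(2.6 | ·): I: 0.104104; II: 0.0821675; III: 0.125.
Posterior ∝ prior × likelihood. Numerator for II: 0.38·0.0821675 = 0.0312237.
Normalizing constant: 0.31·0.104104 + 0.38·0.0821675 + 0.31·0.125 = 0.102246.
P(II | observation) = 0.0312237 / 0.102246 = 0.305378.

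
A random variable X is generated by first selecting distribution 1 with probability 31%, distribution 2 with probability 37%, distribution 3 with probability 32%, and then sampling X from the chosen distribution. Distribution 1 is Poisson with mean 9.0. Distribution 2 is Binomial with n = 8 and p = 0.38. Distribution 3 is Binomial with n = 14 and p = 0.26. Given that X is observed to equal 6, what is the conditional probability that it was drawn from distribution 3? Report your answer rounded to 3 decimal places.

Likelihoods P(X=6 | ·): 1: 0.0910903; 2: 0.0324073; 3: 0.083416.
Posterior ∝ prior × likelihood. Numerator for 3: 0.32·0.083416 = 0.0266931.
Normalizing constant: 0.31·0.0910903 + 0.37·0.0324073 + 0.32·0.083416 = 0.0669218.
P(3 | observation) = 0.0266931 / 0.0669218 = 0.39887.

0.399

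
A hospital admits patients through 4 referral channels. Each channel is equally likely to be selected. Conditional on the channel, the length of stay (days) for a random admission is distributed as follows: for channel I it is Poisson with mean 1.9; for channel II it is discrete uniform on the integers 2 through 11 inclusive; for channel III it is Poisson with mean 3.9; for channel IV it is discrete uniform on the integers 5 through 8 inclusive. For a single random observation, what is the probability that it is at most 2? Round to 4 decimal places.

Conditional on each channel, P(X ≤ 2): I: 0.70372; II: 0.1; III: 0.253125; IV: 0.
By total probability, P(X ≤ 2) = 0.25·0.70372 + 0.25·0.1 + 0.25·0.253125 + 0.25·0 = 0.264211.

0.2642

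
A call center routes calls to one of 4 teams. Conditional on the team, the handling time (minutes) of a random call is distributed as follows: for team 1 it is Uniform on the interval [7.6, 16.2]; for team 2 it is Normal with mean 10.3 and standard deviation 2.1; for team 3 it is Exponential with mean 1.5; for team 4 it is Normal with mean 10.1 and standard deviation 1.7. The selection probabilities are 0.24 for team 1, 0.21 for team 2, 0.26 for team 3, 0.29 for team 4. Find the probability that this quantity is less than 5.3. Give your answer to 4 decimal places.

Conditional on each team, P(X < 5.3): 1: 0; 2: 0.00863397; 3: 0.970793; 4: 0.0023749.
By total probability, P(X < 5.3) = 0.24·0 + 0.21·0.00863397 + 0.26·0.970793 + 0.29·0.0023749 = 0.254908.

0.2549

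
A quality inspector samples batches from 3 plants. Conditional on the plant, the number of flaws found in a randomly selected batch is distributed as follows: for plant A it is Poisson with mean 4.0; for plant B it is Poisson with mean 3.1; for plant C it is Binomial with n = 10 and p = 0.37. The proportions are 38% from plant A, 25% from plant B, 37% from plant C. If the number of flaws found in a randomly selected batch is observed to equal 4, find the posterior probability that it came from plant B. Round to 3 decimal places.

Likelihoods P(X=4 | ·): A: 0.195367; B: 0.17335; C: 0.246076.
Posterior ∝ prior × likelihood. Numerator for B: 0.25·0.17335 = 0.0433374.
Normalizing constant: 0.38·0.195367 + 0.25·0.17335 + 0.37·0.246076 = 0.208625.
P(B | observation) = 0.0433374 / 0.208625 = 0.207729.

0.208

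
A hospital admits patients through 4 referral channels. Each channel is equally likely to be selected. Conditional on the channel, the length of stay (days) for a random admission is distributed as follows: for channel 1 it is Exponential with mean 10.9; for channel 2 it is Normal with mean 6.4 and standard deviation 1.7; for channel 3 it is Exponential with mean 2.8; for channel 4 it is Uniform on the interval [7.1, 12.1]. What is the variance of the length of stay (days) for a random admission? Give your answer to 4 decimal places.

Per component, 1: μ=10.9, E[X²]=237.62; 2: μ=6.4, E[X²]=43.85; 3: μ=2.8, E[X²]=15.68; 4: μ=9.6, E[X²]=94.2433.
E[X] = 0.25·10.9 + 0.25·6.4 + 0.25·2.8 + 0.25·9.6 = 7.425.
E[X²] = 0.25·237.62 + 0.25·43.85 + 0.25·15.68 + 0.25·94.2433 = 97.8483.
Var(X) = E[X²] − (E[X])² = 97.8483 − 55.1306 = 42.7177.

42.7177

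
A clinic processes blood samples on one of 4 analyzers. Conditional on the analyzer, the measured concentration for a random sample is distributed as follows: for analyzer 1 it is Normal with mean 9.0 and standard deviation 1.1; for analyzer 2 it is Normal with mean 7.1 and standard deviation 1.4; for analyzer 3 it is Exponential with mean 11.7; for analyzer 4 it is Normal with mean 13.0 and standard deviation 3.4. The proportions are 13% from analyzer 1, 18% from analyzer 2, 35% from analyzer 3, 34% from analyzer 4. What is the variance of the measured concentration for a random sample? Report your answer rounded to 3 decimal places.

Per component, 1: μ=9, E[X²]=82.21; 2: μ=7.1, E[X²]=52.37; 3: μ=11.7, E[X²]=273.78; 4: μ=13, E[X²]=180.56.
E[X] = 0.13·9 + 0.18·7.1 + 0.35·11.7 + 0.34·13 = 10.963.
E[X²] = 0.13·82.21 + 0.18·52.37 + 0.35·273.78 + 0.34·180.56 = 177.327.
Var(X) = E[X²] − (E[X])² = 177.327 − 120.187 = 57.1399.

57.140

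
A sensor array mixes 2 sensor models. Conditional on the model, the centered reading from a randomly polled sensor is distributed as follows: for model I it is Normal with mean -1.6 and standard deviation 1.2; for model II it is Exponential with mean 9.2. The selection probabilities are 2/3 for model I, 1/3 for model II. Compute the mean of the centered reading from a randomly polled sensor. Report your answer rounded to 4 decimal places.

2.0000

Component means — I: -1.6; II: 9.2.
E[X] = 0.666667·-1.6 + 0.333333·9.2 = 2.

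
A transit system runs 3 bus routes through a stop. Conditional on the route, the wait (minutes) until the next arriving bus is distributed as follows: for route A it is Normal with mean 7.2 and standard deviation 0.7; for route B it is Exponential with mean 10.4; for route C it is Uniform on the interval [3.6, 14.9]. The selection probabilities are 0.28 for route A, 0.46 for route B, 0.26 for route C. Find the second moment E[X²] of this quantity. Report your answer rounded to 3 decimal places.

139.172

For each component E[X²] = Var + (mean)², giving A: 52.33; B: 216.32; C: 96.2033.
Overall E[X²] = 0.28·52.33 + 0.46·216.32 + 0.26·96.2033 = 139.172.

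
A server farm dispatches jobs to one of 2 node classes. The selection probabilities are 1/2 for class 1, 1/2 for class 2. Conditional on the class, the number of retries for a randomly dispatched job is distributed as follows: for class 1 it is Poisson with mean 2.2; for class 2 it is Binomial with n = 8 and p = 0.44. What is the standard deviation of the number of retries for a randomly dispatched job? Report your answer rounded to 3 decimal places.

1.588

Per component, 1: μ=2.2, E[X²]=7.04; 2: μ=3.52, E[X²]=14.3616.
E[X] = 0.5·2.2 + 0.5·3.52 = 2.86.
E[X²] = 0.5·7.04 + 0.5·14.3616 = 10.7008.
Var(X) = E[X²] − (E[X])² = 10.7008 − 8.1796 = 2.5212.
SD(X) = √2.5212 = 1.58783.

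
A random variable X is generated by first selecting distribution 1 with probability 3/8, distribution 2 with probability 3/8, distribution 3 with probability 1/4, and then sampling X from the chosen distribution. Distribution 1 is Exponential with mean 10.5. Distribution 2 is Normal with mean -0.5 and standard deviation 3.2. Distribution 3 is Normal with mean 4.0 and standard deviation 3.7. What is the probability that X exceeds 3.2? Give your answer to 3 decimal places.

Conditional on each component, P(X > 3.2): 1: 0.737299; 2: 0.123789; 3: 0.58559.
By total probability, P(X > 3.2) = 0.375·0.737299 + 0.375·0.123789 + 0.25·0.58559 = 0.469306.

0.469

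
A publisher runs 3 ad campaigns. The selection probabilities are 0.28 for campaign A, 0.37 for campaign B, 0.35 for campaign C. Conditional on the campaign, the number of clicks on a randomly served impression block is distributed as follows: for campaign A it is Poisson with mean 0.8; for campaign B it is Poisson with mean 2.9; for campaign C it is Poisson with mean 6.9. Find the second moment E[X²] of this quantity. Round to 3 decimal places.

23.666

For each component E[X²] = Var + (mean)², giving A: 1.44; B: 11.31; C: 54.51.
Overall E[X²] = 0.28·1.44 + 0.37·11.31 + 0.35·54.51 = 23.6664.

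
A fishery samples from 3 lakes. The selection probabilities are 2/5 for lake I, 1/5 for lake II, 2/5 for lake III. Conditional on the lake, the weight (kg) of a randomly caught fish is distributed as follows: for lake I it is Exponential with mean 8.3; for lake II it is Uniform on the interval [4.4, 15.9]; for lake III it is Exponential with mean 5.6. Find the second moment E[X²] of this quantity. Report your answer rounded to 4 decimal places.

For each component E[X²] = Var + (mean)², giving I: 137.78; II: 114.043; III: 62.72.
Overall E[X²] = 0.4·137.78 + 0.2·114.043 + 0.4·62.72 = 103.009.

103.0087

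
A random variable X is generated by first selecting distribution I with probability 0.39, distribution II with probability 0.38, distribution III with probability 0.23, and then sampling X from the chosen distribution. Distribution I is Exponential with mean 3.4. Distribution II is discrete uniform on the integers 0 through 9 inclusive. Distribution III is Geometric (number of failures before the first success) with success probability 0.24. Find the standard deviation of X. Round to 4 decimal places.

Per component, I: μ=3.4, E[X²]=23.12; II: μ=4.5, E[X²]=28.5; III: μ=3.16667, E[X²]=23.2222.
E[X] = 0.39·3.4 + 0.38·4.5 + 0.23·3.16667 = 3.76433.
E[X²] = 0.39·23.12 + 0.38·28.5 + 0.23·23.2222 = 25.1879.
Var(X) = E[X²] − (E[X])² = 25.1879 − 14.1702 = 11.0177.
SD(X) = √11.0177 = 3.31929.

3.3193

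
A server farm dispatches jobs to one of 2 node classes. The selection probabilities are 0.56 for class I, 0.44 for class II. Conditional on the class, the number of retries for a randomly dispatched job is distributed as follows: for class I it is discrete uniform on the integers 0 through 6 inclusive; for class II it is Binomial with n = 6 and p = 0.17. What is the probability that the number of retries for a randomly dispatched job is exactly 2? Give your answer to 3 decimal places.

Conditional on each class, P(X = 2): I: 0.142857; II: 0.205732.
By total probability, P(X = 2) = 0.56·0.142857 + 0.44·0.205732 = 0.170522.

0.171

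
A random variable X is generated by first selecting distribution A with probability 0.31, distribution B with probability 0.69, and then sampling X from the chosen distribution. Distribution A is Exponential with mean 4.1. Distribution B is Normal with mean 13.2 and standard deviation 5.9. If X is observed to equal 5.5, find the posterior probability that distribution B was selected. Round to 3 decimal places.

0.502

Likelihoods f(5.5 | ·): A: 0.0637714; B: 0.0288538.
Posterior ∝ prior × likelihood. Numerator for B: 0.69·0.0288538 = 0.0199091.
Normalizing constant: 0.31·0.0637714 + 0.69·0.0288538 = 0.0396782.
P(B | observation) = 0.0199091 / 0.0396782 = 0.501764.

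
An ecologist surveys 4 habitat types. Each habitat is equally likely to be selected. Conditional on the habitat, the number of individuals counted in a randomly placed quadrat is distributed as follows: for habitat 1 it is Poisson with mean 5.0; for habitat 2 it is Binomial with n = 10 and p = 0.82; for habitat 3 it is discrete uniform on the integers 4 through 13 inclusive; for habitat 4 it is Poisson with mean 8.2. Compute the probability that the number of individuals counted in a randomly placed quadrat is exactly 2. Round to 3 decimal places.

0.023

Conditional on each habitat, P(X = 2): 1: 0.0842243; 2: 3.33442e-05; 3: 0; 4: 0.00923385.
By total probability, P(X = 2) = 0.25·0.0842243 + 0.25·3.33442e-05 + 0.25·0 + 0.25·0.00923385 = 0.0233729.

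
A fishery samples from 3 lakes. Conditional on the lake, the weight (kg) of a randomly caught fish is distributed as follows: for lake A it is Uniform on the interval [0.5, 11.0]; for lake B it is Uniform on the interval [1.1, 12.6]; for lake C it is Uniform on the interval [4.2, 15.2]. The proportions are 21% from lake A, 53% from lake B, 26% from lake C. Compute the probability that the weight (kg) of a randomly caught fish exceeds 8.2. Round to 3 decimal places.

Conditional on each lake, P(X > 8.2): A: 0.266667; B: 0.382609; C: 0.636364.
By total probability, P(X > 8.2) = 0.21·0.266667 + 0.53·0.382609 + 0.26·0.636364 = 0.424237.

0.424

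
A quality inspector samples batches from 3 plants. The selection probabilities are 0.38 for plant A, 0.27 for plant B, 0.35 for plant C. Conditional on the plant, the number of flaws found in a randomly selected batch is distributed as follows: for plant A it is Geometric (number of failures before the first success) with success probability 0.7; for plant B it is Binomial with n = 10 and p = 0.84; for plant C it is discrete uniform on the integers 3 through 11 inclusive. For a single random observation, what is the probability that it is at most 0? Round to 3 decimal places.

0.266

Conditional on each plant, P(X ≤ 0): A: 0.7; B: 1.09951e-08; C: 0.
By total probability, P(X ≤ 0) = 0.38·0.7 + 0.27·1.09951e-08 + 0.35·0 = 0.266.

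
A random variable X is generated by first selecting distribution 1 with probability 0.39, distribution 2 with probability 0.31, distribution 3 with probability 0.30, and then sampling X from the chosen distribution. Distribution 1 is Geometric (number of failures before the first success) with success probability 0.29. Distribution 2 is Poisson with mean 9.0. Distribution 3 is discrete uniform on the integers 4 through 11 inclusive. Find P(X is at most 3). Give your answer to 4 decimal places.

0.2975

Conditional on each component, P(X ≤ 3): 1: 0.745883; 2: 0.0212265; 3: 0.
By total probability, P(X ≤ 3) = 0.39·0.745883 + 0.31·0.0212265 + 0.3·0 = 0.297475.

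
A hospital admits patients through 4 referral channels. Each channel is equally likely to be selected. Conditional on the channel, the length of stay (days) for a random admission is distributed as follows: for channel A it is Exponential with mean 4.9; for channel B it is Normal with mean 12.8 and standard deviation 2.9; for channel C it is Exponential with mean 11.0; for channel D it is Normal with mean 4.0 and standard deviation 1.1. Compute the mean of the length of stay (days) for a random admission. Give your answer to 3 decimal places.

Component means — A: 4.9; B: 12.8; C: 11; D: 4.
E[X] = 0.25·4.9 + 0.25·12.8 + 0.25·11 + 0.25·4 = 8.175.

8.175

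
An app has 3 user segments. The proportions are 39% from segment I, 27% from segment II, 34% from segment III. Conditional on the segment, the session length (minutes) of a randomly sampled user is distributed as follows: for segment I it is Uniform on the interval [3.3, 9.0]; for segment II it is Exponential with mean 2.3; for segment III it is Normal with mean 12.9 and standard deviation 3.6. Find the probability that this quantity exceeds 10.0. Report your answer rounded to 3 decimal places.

Conditional on each segment, P(X > 10.0): I: 0; II: 0.0129349; III: 0.78975.
By total probability, P(X > 10.0) = 0.39·0 + 0.27·0.0129349 + 0.34·0.78975 = 0.272008.

0.272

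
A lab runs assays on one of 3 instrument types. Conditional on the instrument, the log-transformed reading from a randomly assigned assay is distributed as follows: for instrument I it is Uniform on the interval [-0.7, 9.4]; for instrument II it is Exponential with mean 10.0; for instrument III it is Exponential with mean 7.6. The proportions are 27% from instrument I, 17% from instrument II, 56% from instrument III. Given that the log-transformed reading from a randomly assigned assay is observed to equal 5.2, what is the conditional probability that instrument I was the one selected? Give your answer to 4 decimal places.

0.3612

Likelihoods f(5.2 | ·): I: 0.0990099; II: 0.0594521; III: 0.06638.
Posterior ∝ prior × likelihood. Numerator for I: 0.27·0.0990099 = 0.0267327.
Normalizing constant: 0.27·0.0990099 + 0.17·0.0594521 + 0.56·0.06638 = 0.0740123.
P(I | observation) = 0.0267327 / 0.0740123 = 0.361192.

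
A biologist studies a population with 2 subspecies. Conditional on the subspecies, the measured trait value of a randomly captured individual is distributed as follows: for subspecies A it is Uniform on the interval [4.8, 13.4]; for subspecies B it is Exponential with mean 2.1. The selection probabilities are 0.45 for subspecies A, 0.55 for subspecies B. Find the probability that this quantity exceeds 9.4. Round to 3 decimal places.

0.216

Conditional on each subspecies, P(X > 9.4): A: 0.465116; B: 0.0113767.
By total probability, P(X > 9.4) = 0.45·0.465116 + 0.55·0.0113767 = 0.215559.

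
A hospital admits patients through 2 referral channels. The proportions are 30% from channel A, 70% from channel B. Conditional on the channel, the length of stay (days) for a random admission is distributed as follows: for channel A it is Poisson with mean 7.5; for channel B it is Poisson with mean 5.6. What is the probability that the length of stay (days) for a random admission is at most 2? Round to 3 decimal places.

Conditional on each channel, P(X ≤ 2): A: 0.0202567; B: 0.0823884.
By total probability, P(X ≤ 2) = 0.3·0.0202567 + 0.7·0.0823884 = 0.0637489.

0.064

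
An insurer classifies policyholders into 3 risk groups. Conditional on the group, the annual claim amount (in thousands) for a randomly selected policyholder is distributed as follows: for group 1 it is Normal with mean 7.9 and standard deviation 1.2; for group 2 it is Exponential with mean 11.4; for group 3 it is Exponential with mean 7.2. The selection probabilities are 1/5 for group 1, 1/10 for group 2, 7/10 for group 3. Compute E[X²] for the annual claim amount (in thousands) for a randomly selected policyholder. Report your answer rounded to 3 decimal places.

111.338

For each component E[X²] = Var + (mean)², giving 1: 63.85; 2: 259.92; 3: 103.68.
Overall E[X²] = 0.2·63.85 + 0.1·259.92 + 0.7·103.68 = 111.338.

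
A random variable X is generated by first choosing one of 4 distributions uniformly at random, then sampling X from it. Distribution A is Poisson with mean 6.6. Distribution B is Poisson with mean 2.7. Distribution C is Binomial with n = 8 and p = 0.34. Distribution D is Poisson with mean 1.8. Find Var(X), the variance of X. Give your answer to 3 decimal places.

Per component, A: μ=6.6, E[X²]=50.16; B: μ=2.7, E[X²]=9.99; C: μ=2.72, E[X²]=9.1936; D: μ=1.8, E[X²]=5.04.
E[X] = 0.25·6.6 + 0.25·2.7 + 0.25·2.72 + 0.25·1.8 = 3.455.
E[X²] = 0.25·50.16 + 0.25·9.99 + 0.25·9.1936 + 0.25·5.04 = 18.5959.
Var(X) = E[X²] − (E[X])² = 18.5959 − 11.937 = 6.65888.

6.659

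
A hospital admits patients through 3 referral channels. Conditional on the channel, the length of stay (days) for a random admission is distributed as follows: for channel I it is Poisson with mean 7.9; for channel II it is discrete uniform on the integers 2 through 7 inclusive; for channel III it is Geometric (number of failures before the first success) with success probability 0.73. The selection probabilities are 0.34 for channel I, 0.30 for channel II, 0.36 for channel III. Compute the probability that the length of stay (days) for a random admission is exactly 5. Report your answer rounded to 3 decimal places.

0.083

Conditional on each channel, P(X = 5): I: 0.0950666; II: 0.166667; III: 0.00104747.
By total probability, P(X = 5) = 0.34·0.0950666 + 0.3·0.166667 + 0.36·0.00104747 = 0.0826997.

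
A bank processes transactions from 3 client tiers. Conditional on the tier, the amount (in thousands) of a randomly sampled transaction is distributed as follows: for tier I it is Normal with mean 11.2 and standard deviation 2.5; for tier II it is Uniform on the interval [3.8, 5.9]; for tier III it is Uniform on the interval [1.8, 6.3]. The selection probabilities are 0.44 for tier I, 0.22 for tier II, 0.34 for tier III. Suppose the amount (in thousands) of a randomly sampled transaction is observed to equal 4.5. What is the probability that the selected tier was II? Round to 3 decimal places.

0.575

Likelihoods f(4.5 | ·): I: 0.00439877; II: 0.47619; III: 0.222222.
Posterior ∝ prior × likelihood. Numerator for II: 0.22·0.47619 = 0.104762.
Normalizing constant: 0.44·0.00439877 + 0.22·0.47619 + 0.34·0.222222 = 0.182253.
P(II | observation) = 0.104762 / 0.182253 = 0.574816.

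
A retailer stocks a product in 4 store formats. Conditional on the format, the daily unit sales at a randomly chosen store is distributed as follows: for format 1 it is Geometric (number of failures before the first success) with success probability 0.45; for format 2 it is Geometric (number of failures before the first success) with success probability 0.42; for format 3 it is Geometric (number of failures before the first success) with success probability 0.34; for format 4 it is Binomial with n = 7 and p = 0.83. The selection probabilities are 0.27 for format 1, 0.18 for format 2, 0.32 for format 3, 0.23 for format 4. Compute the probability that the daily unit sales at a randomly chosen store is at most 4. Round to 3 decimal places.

Conditional on each format, P(X ≤ 4): 1: 0.949672; 2: 0.934364; 3: 0.874767; 4: 0.10052.
By total probability, P(X ≤ 4) = 0.27·0.949672 + 0.18·0.934364 + 0.32·0.874767 + 0.23·0.10052 = 0.727642.

0.728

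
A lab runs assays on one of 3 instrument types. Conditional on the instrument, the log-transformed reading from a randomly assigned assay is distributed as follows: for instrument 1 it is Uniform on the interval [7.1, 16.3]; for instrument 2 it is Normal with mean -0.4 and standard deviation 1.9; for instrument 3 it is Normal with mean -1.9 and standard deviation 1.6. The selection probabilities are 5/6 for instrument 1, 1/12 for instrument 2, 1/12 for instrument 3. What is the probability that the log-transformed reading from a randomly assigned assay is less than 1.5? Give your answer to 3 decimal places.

0.152

Conditional on each instrument, P(X < 1.5): 1: 0; 2: 0.841345; 3: 0.983207.
By total probability, P(X < 1.5) = 0.833333·0 + 0.0833333·0.841345 + 0.0833333·0.983207 = 0.152046.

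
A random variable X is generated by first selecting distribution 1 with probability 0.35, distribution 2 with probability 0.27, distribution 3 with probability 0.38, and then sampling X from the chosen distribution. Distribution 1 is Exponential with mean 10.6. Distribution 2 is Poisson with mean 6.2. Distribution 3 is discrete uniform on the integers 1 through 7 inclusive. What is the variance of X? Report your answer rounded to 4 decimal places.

50.6396

Per component, 1: μ=10.6, E[X²]=224.72; 2: μ=6.2, E[X²]=44.64; 3: μ=4, E[X²]=20.
E[X] = 0.35·10.6 + 0.27·6.2 + 0.38·4 = 6.904.
E[X²] = 0.35·224.72 + 0.27·44.64 + 0.38·20 = 98.3048.
Var(X) = E[X²] − (E[X])² = 98.3048 − 47.6652 = 50.6396.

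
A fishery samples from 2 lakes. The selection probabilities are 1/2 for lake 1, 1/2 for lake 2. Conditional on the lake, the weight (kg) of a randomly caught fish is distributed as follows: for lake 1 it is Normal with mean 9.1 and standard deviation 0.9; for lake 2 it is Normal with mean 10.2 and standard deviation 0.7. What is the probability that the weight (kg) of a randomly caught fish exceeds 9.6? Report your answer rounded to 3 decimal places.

0.547

Conditional on each lake, P(X > 9.6): 1: 0.289257; 2: 0.804317.
By total probability, P(X > 9.6) = 0.5·0.289257 + 0.5·0.804317 = 0.546787.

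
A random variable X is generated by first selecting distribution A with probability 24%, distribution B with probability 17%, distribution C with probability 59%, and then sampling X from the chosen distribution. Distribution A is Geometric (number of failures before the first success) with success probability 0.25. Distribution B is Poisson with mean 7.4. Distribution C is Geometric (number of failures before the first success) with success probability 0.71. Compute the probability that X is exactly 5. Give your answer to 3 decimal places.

Conditional on each component, P(X = 5): A: 0.0593262; B: 0.113031; C: 0.00145629.
By total probability, P(X = 5) = 0.24·0.0593262 + 0.17·0.113031 + 0.59·0.00145629 = 0.0343128.

0.034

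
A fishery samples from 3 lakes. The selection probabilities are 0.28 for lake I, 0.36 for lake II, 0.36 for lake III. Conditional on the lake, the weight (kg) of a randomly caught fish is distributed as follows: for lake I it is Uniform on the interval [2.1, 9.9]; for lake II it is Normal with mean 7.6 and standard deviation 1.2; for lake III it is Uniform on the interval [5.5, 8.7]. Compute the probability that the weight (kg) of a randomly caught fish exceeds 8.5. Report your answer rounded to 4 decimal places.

Conditional on each lake, P(X > 8.5): I: 0.179487; II: 0.226627; III: 0.0625.
By total probability, P(X > 8.5) = 0.28·0.179487 + 0.36·0.226627 + 0.36·0.0625 = 0.154342.

0.1543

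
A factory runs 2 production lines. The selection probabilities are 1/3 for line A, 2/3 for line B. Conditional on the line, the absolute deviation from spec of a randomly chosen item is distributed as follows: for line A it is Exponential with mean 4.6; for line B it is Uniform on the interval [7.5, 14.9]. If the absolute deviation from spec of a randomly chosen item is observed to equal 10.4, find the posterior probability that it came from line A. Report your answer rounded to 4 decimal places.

0.0774

Likelihoods f(10.4 | ·): A: 0.0226652; B: 0.135135.
Posterior ∝ prior × likelihood. Numerator for A: 0.333333·0.0226652 = 0.00755506.
Normalizing constant: 0.333333·0.0226652 + 0.666667·0.135135 = 0.0976451.
P(A | observation) = 0.00755506 / 0.0976451 = 0.0773726.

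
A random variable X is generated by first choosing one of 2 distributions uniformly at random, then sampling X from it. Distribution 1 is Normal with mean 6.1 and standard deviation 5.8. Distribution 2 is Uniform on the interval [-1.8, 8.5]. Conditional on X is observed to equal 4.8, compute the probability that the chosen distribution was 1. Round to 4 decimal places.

Likelihoods f(4.8 | ·): 1: 0.0670769; 2: 0.0970874.
Posterior ∝ prior × likelihood. Numerator for 1: 0.5·0.0670769 = 0.0335385.
Normalizing constant: 0.5·0.0670769 + 0.5·0.0970874 = 0.0820821.
P(1 | observation) = 0.0335385 / 0.0820821 = 0.408596.

0.4086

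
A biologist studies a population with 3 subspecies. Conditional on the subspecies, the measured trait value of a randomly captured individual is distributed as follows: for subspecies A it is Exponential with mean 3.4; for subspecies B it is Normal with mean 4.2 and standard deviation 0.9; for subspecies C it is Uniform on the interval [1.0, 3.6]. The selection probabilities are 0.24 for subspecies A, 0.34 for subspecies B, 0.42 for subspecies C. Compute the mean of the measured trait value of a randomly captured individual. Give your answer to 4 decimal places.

3.2100

Component means — A: 3.4; B: 4.2; C: 2.3.
E[X] = 0.24·3.4 + 0.34·4.2 + 0.42·2.3 = 3.21.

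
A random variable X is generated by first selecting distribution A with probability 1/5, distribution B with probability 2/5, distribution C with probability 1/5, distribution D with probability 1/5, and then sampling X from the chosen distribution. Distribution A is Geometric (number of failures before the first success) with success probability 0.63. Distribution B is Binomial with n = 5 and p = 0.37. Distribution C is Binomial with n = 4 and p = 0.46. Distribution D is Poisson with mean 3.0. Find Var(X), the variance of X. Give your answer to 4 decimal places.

2.0342

Per component, A: μ=0.587302, E[X²]=1.27715; B: μ=1.85, E[X²]=4.588; C: μ=1.84, E[X²]=4.3792; D: μ=3, E[X²]=12.
E[X] = 0.2·0.587302 + 0.4·1.85 + 0.2·1.84 + 0.2·3 = 1.82546.
E[X²] = 0.2·1.27715 + 0.4·4.588 + 0.2·4.3792 + 0.2·12 = 5.36647.
Var(X) = E[X²] − (E[X])² = 5.36647 − 3.33231 = 2.03416.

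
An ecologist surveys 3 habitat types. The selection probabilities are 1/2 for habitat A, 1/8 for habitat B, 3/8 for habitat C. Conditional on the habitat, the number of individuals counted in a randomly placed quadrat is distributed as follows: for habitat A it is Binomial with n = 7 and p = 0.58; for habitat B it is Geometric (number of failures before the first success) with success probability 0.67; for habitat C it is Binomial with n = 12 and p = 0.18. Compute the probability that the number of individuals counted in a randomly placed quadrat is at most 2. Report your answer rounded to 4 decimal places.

0.4151

Conditional on each habitat, P(X ≤ 2): A: 0.116916; B: 0.964063; C: 0.629787.
By total probability, P(X ≤ 2) = 0.5·0.116916 + 0.125·0.964063 + 0.375·0.629787 = 0.415136.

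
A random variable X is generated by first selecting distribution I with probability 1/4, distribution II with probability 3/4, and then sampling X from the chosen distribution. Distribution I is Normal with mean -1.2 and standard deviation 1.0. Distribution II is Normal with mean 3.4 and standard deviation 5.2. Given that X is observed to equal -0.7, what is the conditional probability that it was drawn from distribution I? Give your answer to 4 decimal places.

0.6761

Likelihoods f(-0.7 | ·): I: 0.352065; II: 0.0562228.
Posterior ∝ prior × likelihood. Numerator for I: 0.25·0.352065 = 0.0880163.
Normalizing constant: 0.25·0.352065 + 0.75·0.0562228 = 0.130183.
P(I | observation) = 0.0880163 / 0.130183 = 0.676095.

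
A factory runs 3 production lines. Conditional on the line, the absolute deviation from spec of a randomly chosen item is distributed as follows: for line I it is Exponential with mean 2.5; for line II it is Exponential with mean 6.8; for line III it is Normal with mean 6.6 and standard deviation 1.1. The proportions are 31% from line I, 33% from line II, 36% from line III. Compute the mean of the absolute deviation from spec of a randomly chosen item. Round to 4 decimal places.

Component means — I: 2.5; II: 6.8; III: 6.6.
E[X] = 0.31·2.5 + 0.33·6.8 + 0.36·6.6 = 5.395.

5.3950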